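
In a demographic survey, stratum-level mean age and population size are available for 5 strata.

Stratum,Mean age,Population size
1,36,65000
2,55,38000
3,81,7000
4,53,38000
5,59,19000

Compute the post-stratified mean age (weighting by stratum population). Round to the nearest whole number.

Σ Nₕ·x̄ₕ = 36×65000 + 55×38000 + 81×7000 + 53×38000 + 59×19000
  = 2340000 + 2090000 + 567000 + 2014000 + 1121000 = 8132000
Σ Nₕ = 167000
Overall mean = 8132000 / 167000 = 48.694611

49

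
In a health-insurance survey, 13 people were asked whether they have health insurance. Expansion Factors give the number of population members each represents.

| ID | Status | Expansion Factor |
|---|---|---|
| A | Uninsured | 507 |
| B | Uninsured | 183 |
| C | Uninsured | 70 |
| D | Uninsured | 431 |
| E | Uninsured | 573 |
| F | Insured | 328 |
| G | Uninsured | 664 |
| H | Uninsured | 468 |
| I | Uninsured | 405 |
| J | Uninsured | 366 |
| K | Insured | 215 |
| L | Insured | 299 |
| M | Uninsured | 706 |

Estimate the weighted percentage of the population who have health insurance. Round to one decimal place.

16.1

Sum of weights for 'Insured' = 328 + 215 + 299 = 842
Total weight = 5215
Weighted proportion = 842 / 5215 = 0.16145733 → 16.145733%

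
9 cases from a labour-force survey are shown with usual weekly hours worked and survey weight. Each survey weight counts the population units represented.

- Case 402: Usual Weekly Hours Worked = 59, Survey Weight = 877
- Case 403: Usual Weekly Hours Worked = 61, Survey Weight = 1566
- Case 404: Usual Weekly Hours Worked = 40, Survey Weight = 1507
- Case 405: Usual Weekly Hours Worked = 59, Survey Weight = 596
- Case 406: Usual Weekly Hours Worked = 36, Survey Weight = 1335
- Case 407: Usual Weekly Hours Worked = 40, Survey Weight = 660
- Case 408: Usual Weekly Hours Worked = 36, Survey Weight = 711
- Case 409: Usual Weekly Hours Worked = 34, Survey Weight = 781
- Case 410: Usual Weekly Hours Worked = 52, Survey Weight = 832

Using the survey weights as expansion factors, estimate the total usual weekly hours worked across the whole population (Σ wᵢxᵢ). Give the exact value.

Weighted total = 59×877 + 61×1566 + 40×1507 + 59×596 + 36×1335 + 40×660 + 36×711 + 34×781 + 52×832
  = 51743 + 95526 + 60280 + 35164 + 48060 + 26400 + 25596 + 26554 + 43264 = 412587

412587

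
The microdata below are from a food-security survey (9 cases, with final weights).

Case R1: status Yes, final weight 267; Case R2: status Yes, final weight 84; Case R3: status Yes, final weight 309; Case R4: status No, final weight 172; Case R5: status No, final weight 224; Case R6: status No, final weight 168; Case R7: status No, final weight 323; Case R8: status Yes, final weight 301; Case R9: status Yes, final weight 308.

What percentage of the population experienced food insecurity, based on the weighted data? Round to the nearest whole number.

59

Sum of weights for 'Yes' = 267 + 84 + 309 + 301 + 308 = 1269
Total weight = 267 + 84 + 309 + 172 + 224 + 168 + 323 + 301 + 308 = 2156
Weighted proportion = 1269 / 2156 = 0.58858998 → 58.858998%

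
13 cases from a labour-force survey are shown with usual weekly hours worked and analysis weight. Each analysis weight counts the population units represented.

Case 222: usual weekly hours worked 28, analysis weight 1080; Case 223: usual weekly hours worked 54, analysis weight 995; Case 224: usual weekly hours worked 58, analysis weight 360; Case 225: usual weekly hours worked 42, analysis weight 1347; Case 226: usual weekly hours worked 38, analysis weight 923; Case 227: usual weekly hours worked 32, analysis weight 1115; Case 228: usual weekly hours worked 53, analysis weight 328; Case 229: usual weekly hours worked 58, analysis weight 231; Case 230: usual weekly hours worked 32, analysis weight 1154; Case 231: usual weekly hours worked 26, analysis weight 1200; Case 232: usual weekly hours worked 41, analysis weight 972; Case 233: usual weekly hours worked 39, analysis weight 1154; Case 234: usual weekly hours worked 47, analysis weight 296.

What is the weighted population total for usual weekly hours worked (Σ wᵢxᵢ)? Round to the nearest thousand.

430000

Weighted total = 429858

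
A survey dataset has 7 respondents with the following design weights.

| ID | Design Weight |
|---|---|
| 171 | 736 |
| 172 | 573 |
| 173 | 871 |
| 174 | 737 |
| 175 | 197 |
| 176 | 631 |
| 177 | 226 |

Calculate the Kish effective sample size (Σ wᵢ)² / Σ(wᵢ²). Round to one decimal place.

5.9

Σ wᵢ = 736 + 573 + 871 + 737 + 197 + 631 + 226 = 3971
Σ wᵢ² = 541696 + 328329 + 758641 + 543169 + 38809 + 398161 + 51076 = 2659881
n_eff = 3971² / 2659881 = 15768841 / 2659881 = 5.9284009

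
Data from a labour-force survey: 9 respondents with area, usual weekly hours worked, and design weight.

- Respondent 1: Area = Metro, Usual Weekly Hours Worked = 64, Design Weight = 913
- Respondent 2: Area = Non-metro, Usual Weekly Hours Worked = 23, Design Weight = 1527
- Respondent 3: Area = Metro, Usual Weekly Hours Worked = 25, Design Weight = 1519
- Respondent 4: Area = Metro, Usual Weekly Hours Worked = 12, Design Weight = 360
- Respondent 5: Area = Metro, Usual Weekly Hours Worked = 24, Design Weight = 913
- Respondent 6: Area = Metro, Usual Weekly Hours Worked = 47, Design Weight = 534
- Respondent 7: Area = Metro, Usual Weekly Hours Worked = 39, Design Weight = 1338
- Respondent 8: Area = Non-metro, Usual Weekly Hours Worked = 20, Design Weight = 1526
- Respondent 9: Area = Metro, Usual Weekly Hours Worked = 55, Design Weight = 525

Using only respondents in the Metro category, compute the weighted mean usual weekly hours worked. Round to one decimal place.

Metro rows: 1, 3, 4, 5, 6, 7, 9
Weighted sum = 228794
Sum of weights = 913 + 1519 + 360 + 913 + 534 + 1338 + 525 = 6102
Weighted mean = 228794 / 6102 = 37.49492

37.5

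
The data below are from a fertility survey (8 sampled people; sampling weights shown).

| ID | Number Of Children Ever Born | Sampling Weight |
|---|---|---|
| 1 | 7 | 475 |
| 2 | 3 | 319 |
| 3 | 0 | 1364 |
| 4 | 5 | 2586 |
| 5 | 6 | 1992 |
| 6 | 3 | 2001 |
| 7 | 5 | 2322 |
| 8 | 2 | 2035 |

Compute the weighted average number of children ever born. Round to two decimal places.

Weighted sum = 7×475 + 3×319 + 0×1364 + 5×2586 + 6×1992 + 3×2001 + 5×2322 + 2×2035
  = 3325 + 957 + 0 + 12930 + 11952 + 6003 + 11610 + 4070 = 50847
Sum of weights = 13094
Weighted mean = 50847 / 13094 = 3.883229

3.88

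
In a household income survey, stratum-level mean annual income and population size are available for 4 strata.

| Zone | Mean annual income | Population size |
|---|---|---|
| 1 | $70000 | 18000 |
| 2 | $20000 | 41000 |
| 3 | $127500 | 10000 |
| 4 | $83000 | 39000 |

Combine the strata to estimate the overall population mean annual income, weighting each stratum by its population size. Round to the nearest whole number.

Σ Nₕ·x̄ₕ = 70000×18000 + 20000×41000 + 127500×10000 + 83000×39000
  = 1260000000 + 820000000 + 1275000000 + 3237000000 = 6592000000
Σ Nₕ = 108000
Overall mean = 6592000000 / 108000 = 61037.037

61037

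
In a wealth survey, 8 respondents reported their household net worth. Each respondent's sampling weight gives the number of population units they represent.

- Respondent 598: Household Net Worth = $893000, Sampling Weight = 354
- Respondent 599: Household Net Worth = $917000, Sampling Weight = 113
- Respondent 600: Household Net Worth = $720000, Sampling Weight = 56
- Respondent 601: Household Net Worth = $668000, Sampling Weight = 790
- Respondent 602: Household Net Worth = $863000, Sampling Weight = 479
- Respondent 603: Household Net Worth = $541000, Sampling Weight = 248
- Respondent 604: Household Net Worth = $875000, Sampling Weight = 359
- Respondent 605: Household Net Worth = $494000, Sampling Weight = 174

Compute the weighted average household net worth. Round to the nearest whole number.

752199

Weighted sum = 893000×354 + 917000×113 + 720000×56 + 668000×790 + 863000×479 + 541000×248 + 875000×359 + 494000×174
  = 316122000 + 103621000 + 40320000 + 527720000 + 413377000 + 134168000 + 314125000 + 85956000 = 1935409000
Sum of weights = 354 + 113 + 56 + 790 + 479 + 248 + 359 + 174 = 2573
Weighted mean = 1935409000 / 2573 = 752199.38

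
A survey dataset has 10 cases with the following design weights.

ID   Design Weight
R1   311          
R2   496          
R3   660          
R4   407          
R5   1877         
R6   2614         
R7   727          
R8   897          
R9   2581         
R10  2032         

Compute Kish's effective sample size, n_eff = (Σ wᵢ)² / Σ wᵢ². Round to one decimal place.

6.8

Σ wᵢ = 311 + 496 + 660 + 407 + 1877 + 2614 + 727 + 897 + 2581 + 2032 = 12602
Σ wᵢ² = 96721 + 246016 + 435600 + 165649 + 3523129 + 6832996 + 528529 + 804609 + 6661561 + 4129024 = 23423834
n_eff = 12602² / 23423834 = 158810404 / 23423834 = 6.7798638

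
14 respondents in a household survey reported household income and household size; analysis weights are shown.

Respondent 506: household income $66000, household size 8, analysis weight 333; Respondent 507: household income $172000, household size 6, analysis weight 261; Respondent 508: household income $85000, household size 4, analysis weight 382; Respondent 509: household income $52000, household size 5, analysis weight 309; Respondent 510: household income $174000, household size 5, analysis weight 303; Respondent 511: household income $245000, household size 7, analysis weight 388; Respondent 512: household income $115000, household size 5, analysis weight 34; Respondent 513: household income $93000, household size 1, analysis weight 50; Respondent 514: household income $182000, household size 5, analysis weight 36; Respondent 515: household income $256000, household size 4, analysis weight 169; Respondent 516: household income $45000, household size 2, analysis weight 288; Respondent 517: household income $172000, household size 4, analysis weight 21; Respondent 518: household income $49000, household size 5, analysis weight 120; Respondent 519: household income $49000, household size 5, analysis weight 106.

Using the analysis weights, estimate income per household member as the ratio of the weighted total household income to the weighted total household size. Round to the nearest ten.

Σ wᵢ·y = 349212000
Σ wᵢ·x = 14400
Ratio = 349212000 / 14400 = 24250.833

24250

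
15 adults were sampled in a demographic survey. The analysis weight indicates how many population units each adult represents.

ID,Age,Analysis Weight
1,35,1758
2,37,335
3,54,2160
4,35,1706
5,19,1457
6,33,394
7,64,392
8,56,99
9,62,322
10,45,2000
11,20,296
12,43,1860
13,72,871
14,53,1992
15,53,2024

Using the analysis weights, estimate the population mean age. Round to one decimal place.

44.9

Weighted sum = 793016
Sum of weights = 17666
Weighted mean = 793016 / 17666 = 44.889392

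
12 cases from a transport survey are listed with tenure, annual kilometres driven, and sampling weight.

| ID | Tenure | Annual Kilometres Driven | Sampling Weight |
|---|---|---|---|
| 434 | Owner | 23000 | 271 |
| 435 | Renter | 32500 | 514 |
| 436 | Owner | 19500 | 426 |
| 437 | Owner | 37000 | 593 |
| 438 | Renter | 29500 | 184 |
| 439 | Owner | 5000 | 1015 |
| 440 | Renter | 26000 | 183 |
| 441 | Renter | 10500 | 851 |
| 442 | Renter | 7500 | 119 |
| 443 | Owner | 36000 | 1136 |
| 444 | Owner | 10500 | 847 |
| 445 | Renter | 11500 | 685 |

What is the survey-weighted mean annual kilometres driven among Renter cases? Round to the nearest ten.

17590

Renter rows: 435, 438, 440, 441, 442, 445
Weighted sum = 44596500
Sum of weights = 514 + 184 + 183 + 851 + 119 + 685 = 2536
Weighted mean = 44596500 / 2536 = 17585.371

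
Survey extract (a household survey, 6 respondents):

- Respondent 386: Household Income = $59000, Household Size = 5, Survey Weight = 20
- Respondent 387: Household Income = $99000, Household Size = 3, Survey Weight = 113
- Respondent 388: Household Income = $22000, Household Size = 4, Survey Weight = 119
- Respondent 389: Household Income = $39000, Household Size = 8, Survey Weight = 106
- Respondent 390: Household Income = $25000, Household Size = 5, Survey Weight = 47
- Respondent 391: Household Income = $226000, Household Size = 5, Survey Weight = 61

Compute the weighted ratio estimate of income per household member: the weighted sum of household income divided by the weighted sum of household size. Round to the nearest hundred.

Σ wᵢ·y = 59000×20 + 99000×113 + 22000×119 + 39000×106 + 25000×47 + 226000×61
  = 34080000
Σ wᵢ·x = 2303
Ratio = 34080000 / 2303 = 14798.089

14800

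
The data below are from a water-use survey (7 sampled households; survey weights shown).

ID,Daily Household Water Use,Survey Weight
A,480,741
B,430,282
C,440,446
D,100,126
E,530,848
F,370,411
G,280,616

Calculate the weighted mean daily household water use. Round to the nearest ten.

Weighted sum = 480×741 + 430×282 + 440×446 + 100×126 + 530×848 + 370×411 + 280×616
  = 1459770
Sum of weights = 741 + 282 + 446 + 126 + 848 + 411 + 616 = 3470
Weighted mean = 1459770 / 3470 = 420.683

420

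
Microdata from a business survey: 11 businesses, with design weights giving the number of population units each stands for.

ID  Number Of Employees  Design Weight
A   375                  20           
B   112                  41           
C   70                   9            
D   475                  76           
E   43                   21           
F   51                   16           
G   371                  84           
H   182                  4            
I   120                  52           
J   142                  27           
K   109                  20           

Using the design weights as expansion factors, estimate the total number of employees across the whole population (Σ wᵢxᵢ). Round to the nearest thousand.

Weighted total = 94687

95000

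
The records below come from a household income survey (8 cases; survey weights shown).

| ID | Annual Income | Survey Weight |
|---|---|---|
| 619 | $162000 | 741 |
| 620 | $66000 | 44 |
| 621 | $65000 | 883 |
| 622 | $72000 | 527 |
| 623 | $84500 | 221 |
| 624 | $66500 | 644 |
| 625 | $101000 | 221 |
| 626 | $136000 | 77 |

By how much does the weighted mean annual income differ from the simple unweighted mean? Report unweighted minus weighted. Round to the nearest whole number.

1040

Unweighted sum = 162000 + 66000 + 65000 + 72000 + 84500 + 66500 + 101000 + 136000 = 753000
Unweighted mean = 753000 / 8 = 94125
Weighted sum = 162000×741 + 66000×44 + 65000×883 + 72000×527 + 84500×221 + 66500×644 + 101000×221 + 136000×77
  = 312578500
Sum of weights = 3358
Weighted mean = 312578500 / 3358 = 93084.723
Difference (unweighted minus weighted) = 1040.277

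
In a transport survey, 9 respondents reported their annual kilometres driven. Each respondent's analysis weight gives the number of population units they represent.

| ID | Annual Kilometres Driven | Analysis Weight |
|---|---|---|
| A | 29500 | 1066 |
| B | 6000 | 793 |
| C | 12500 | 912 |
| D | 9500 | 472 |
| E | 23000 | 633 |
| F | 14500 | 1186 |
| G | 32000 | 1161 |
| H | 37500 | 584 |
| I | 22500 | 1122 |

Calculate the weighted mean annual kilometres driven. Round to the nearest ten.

Weighted sum = 29500×1066 + 6000×793 + 12500×912 + 9500×472 + 23000×633 + 14500×1186 + 32000×1161 + 37500×584 + 22500×1122
  = 31447000 + 4758000 + 11400000 + 4484000 + 14559000 + 17197000 + 37152000 + 21900000 + 25245000 = 168142000
Sum of weights = 1066 + 793 + 912 + 472 + 633 + 1186 + 1161 + 584 + 1122 = 7929
Weighted mean = 168142000 / 7929 = 21205.953

21210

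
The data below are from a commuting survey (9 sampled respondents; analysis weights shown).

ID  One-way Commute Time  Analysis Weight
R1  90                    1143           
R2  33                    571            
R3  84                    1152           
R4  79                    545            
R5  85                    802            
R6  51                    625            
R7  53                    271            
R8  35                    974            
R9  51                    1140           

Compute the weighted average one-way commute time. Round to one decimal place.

64.8

Weighted sum = 90×1143 + 33×571 + 84×1152 + 79×545 + 85×802 + 51×625 + 53×271 + 35×974 + 51×1140
  = 468174
Sum of weights = 1143 + 571 + 1152 + 545 + 802 + 625 + 271 + 974 + 1140 = 7223
Weighted mean = 468174 / 7223 = 64.817112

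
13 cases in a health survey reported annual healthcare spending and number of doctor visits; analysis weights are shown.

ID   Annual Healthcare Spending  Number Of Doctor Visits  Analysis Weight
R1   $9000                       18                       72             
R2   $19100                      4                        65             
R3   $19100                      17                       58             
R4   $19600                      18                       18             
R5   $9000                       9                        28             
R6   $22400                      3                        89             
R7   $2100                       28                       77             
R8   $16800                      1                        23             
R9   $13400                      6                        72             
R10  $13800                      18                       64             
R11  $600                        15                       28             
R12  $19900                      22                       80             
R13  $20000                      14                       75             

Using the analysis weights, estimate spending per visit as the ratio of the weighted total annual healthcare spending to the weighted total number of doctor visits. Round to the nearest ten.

1070

Σ wᵢ·y = 11100600
Σ wᵢ·x = 10378
Ratio = 11100600 / 10378 = 1069.6281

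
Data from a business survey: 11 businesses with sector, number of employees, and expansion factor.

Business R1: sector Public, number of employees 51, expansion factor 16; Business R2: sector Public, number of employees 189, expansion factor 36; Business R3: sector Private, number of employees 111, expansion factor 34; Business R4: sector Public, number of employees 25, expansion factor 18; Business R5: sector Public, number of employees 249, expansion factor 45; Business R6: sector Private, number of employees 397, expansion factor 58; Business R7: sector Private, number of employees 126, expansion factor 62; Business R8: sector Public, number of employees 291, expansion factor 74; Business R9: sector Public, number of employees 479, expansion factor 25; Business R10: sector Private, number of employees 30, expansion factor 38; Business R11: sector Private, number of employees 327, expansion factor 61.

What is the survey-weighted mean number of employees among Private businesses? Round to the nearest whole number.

220

Private rows: R3, R6, R7, R10, R11
Weighted sum = 111×34 + 397×58 + 126×62 + 30×38 + 327×61
  = 55699
Sum of weights = 34 + 58 + 62 + 38 + 61 = 253
Weighted mean = 55699 / 253 = 220.15415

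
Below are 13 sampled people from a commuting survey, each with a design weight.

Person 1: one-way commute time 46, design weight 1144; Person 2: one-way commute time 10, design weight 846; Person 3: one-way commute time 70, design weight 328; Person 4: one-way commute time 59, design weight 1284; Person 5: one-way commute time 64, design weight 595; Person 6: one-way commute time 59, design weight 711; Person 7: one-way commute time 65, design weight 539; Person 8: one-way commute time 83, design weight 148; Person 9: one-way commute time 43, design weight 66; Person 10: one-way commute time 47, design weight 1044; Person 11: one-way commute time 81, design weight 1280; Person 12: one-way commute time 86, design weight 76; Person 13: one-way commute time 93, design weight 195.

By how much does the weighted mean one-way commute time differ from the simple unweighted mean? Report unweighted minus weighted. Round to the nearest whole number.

5

Unweighted sum = 806
Unweighted mean = 806 / 13 = 62
Weighted sum = 467405
Sum of weights = 8256
Weighted mean = 467405 / 8256 = 56.613978
Difference (unweighted minus weighted) = 5.3860223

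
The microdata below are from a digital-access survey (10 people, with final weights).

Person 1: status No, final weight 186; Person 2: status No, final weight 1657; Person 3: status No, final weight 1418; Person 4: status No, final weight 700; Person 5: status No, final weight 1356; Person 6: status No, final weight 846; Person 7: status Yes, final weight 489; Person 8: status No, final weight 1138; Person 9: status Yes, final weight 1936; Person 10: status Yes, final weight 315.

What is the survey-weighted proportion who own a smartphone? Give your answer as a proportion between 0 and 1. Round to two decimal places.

Sum of weights for 'Yes' = 489 + 1936 + 315 = 2740
Total weight = 186 + 1657 + 1418 + 700 + 1356 + 846 + 489 + 1138 + 1936 + 315 = 10041
Weighted proportion = 2740 / 10041 = 0.27288119

0.27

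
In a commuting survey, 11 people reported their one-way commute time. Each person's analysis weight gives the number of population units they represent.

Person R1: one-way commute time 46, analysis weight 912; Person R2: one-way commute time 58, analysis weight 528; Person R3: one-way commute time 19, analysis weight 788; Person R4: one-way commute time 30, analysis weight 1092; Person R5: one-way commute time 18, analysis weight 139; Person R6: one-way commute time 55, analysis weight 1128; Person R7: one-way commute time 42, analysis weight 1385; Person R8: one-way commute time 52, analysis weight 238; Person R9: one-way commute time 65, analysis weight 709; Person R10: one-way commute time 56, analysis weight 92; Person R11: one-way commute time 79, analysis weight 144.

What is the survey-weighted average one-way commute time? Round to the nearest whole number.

44

Weighted sum = 46×912 + 58×528 + 19×788 + 30×1092 + 18×139 + 55×1128 + 42×1385 + 52×238 + 65×709 + 56×92 + 79×144
  = 41952 + 30624 + 14972 + 32760 + 2502 + 62040 + 58170 + 12376 + 46085 + 5152 + 11376 = 318009
Sum of weights = 912 + 528 + 788 + 1092 + 139 + 1128 + 1385 + 238 + 709 + 92 + 144 = 7155
Weighted mean = 318009 / 7155 = 44.445702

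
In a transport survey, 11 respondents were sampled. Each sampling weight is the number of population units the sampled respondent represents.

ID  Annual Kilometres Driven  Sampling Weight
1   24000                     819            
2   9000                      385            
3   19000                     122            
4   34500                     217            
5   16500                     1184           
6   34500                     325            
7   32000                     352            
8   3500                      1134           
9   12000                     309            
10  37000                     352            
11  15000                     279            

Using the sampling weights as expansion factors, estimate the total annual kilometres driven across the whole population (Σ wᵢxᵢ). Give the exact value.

Weighted total = 24000×819 + 9000×385 + 19000×122 + 34500×217 + 16500×1184 + 34500×325 + 32000×352 + 3500×1134 + 12000×309 + 37000×352 + 15000×279
  = 99824000

99824000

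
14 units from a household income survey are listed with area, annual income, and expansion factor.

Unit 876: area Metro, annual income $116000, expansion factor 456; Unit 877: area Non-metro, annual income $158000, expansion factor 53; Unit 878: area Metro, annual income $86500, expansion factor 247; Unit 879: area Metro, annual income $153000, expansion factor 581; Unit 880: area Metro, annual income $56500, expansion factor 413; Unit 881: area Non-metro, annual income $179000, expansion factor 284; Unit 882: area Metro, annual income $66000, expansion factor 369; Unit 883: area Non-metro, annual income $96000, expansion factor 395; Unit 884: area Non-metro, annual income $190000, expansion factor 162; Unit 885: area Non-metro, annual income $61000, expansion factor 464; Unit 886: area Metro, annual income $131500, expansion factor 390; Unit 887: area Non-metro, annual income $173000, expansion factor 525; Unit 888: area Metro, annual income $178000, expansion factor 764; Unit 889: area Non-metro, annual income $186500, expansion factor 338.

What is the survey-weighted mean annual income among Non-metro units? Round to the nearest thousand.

Non-metro rows: 877, 881, 883, 884, 885, 887, 889
Weighted sum = 158000×53 + 179000×284 + 96000×395 + 190000×162 + 61000×464 + 173000×525 + 186500×338
  = 8374000 + 50836000 + 37920000 + 30780000 + 28304000 + 90825000 + 63037000 = 310076000
Sum of weights = 53 + 284 + 395 + 162 + 464 + 525 + 338 = 2221
Weighted mean = 310076000 / 2221 = 139610.99

140000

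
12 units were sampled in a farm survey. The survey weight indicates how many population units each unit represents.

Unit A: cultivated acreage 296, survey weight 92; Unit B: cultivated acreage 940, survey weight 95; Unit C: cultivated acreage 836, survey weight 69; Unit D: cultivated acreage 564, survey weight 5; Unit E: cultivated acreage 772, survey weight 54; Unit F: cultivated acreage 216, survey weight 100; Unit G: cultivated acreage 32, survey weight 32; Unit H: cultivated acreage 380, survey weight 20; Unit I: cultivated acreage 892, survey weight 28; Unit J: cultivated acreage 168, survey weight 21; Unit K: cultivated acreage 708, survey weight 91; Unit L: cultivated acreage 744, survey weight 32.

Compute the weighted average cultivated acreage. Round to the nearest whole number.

572

Weighted sum = 296×92 + 940×95 + 836×69 + 564×5 + 772×54 + 216×100 + 32×32 + 380×20 + 892×28 + 168×21 + 708×91 + 744×32
  = 27232 + 89300 + 57684 + 2820 + 41688 + 21600 + 1024 + 7600 + 24976 + 3528 + 64428 + 23808 = 365688
Sum of weights = 92 + 95 + 69 + 5 + 54 + 100 + 32 + 20 + 28 + 21 + 91 + 32 = 639
Weighted mean = 365688 / 639 = 572.28169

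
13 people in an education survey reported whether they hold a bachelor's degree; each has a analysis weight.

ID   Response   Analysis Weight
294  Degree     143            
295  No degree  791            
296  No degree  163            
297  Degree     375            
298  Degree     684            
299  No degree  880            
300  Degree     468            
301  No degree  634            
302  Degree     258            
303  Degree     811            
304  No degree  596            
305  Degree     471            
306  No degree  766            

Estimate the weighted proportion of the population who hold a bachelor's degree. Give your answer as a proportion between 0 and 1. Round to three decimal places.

0.456

Sum of weights for 'Degree' = 143 + 375 + 684 + 468 + 258 + 811 + 471 = 3210
Total weight = 7040
Weighted proportion = 3210 / 7040 = 0.45596591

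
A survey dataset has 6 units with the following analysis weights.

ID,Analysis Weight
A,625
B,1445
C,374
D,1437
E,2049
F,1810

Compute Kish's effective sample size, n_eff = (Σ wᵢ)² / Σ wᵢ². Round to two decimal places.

4.93

Σ wᵢ = 625 + 1445 + 374 + 1437 + 2049 + 1810 = 7740
Σ wᵢ² = 390625 + 2088025 + 139876 + 2064969 + 4198401 + 3276100 = 12157996
n_eff = 7740² / 12157996 = 59907600 / 12157996 = 4.9274239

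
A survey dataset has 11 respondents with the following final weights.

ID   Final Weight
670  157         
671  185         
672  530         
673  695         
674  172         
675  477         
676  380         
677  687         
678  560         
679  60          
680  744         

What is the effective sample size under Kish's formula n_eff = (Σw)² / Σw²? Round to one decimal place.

8.4

Σ wᵢ = 157 + 185 + 530 + 695 + 172 + 477 + 380 + 687 + 560 + 60 + 744 = 4647
Σ wᵢ² = 2567017
n_eff = 4647² / 2567017 = 21594609 / 2567017 = 8.4123358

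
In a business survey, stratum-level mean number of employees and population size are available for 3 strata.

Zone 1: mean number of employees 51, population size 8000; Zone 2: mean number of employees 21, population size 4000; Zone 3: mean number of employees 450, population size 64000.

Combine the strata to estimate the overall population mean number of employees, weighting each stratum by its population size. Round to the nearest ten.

Σ Nₕ·x̄ₕ = 51×8000 + 21×4000 + 450×64000
  = 408000 + 84000 + 28800000 = 29292000
Σ Nₕ = 8000 + 4000 + 64000 = 76000
Overall mean = 29292000 / 76000 = 385.42105

390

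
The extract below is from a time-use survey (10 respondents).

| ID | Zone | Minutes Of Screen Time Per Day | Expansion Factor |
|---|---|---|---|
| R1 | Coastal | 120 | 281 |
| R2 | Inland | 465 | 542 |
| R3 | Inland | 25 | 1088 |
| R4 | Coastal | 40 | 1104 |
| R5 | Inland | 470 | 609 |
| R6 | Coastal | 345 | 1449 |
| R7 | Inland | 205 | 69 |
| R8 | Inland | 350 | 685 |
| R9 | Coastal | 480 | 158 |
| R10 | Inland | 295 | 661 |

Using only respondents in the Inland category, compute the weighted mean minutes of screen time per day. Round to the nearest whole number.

Inland rows: R2, R3, R5, R7, R8, R10
Weighted sum = 465×542 + 25×1088 + 470×609 + 205×69 + 350×685 + 295×661
  = 1014350
Sum of weights = 542 + 1088 + 609 + 69 + 685 + 661 = 3654
Weighted mean = 1014350 / 3654 = 277.59989

278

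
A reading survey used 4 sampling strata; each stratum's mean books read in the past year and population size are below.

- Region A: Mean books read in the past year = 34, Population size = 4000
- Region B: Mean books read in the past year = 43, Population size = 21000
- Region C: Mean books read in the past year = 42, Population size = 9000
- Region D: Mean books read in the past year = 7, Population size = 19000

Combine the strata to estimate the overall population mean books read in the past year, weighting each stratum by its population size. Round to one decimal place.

Σ Nₕ·x̄ₕ = 34×4000 + 43×21000 + 42×9000 + 7×19000
  = 1550000
Σ Nₕ = 4000 + 21000 + 9000 + 19000 = 53000
Overall mean = 1550000 / 53000 = 29.245283

29.2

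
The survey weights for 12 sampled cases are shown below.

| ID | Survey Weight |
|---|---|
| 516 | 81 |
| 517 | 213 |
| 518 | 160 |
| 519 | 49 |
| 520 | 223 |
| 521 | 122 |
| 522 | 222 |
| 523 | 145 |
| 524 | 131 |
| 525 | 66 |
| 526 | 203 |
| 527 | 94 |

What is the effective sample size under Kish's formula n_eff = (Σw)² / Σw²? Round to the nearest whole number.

Σ wᵢ = 1709
Σ wᵢ² = 286415
n_eff = 1709² / 286415 = 2920681 / 286415 = 10.197374

10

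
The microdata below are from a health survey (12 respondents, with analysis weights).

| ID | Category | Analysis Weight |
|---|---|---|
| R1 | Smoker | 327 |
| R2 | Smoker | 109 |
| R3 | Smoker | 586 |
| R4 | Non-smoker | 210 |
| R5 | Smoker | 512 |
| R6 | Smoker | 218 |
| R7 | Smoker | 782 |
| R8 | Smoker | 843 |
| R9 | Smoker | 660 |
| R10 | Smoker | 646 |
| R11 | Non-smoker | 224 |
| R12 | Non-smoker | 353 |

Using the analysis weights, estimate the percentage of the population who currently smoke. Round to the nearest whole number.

Sum of weights for 'Smoker' = 327 + 109 + 586 + 512 + 218 + 782 + 843 + 660 + 646 = 4683
Total weight = 5470
Weighted proportion = 4683 / 5470 = 0.85612431 → 85.612431%

86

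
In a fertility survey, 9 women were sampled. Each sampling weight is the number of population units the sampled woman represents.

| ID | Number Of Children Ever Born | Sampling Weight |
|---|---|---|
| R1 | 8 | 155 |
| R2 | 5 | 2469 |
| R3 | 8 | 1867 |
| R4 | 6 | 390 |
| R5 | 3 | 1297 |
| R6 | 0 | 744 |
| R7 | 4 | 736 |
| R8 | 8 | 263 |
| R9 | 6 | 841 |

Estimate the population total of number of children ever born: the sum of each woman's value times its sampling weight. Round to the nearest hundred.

Weighted total = 8×155 + 5×2469 + 8×1867 + 6×390 + 3×1297 + 0×744 + 4×736 + 8×263 + 6×841
  = 44846

44800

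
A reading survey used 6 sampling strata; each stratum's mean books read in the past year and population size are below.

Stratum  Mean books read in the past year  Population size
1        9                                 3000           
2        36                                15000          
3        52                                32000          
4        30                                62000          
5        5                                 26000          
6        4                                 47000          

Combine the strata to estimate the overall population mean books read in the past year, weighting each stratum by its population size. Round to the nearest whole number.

Σ Nₕ·x̄ₕ = 4409000
Σ Nₕ = 3000 + 15000 + 32000 + 62000 + 26000 + 47000 = 185000
Overall mean = 4409000 / 185000 = 23.832432

24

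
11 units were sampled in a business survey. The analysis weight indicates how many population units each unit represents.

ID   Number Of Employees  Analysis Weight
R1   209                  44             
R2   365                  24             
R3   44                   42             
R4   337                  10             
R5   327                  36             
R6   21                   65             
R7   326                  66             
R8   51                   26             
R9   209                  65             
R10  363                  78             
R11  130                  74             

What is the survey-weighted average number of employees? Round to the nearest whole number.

Weighted sum = 209×44 + 365×24 + 44×42 + 337×10 + 327×36 + 21×65 + 326×66 + 51×26 + 209×65 + 363×78 + 130×74
  = 9196 + 8760 + 1848 + 3370 + 11772 + 1365 + 21516 + 1326 + 13585 + 28314 + 9620 = 110672
Sum of weights = 44 + 24 + 42 + 10 + 36 + 65 + 66 + 26 + 65 + 78 + 74 = 530
Weighted mean = 110672 / 530 = 208.81509

209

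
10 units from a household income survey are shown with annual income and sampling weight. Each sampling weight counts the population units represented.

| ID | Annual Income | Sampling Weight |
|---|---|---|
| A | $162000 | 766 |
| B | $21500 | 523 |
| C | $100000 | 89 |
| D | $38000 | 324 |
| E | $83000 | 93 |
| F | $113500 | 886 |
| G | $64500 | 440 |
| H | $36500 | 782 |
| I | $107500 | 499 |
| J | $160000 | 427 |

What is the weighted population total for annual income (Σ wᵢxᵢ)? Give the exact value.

443714000

Weighted total = 443714000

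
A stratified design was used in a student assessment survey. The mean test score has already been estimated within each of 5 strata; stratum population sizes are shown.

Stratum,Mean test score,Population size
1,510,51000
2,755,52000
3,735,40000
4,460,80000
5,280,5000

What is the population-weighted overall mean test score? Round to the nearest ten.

580

Σ Nₕ·x̄ₕ = 510×51000 + 755×52000 + 735×40000 + 460×80000 + 280×5000
  = 132870000
Σ Nₕ = 51000 + 52000 + 40000 + 80000 + 5000 = 228000
Overall mean = 132870000 / 228000 = 582.76316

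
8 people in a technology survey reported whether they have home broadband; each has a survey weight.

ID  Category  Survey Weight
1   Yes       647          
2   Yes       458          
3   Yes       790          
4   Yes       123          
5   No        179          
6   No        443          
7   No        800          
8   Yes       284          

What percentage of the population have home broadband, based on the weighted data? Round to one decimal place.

Sum of weights for 'Yes' = 647 + 458 + 790 + 123 + 284 = 2302
Total weight = 3724
Weighted proportion = 2302 / 3724 = 0.61815252 → 61.815252%

61.8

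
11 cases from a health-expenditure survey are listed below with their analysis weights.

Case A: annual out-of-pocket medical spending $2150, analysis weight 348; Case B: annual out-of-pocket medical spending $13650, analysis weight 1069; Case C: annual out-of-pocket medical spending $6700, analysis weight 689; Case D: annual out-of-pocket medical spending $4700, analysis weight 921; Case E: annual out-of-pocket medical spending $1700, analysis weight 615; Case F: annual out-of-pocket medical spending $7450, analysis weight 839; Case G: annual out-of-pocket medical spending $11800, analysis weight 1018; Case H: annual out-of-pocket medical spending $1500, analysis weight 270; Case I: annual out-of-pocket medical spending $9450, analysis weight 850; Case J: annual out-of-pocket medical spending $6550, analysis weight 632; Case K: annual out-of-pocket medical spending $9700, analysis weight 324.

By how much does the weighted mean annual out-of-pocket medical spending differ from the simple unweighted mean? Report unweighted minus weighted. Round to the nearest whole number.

-980

Unweighted sum = 2150 + 13650 + 6700 + 4700 + 1700 + 7450 + 11800 + 1500 + 9450 + 6550 + 9700 = 75350
Unweighted mean = 75350 / 11 = 6850
Weighted sum = 2150×348 + 13650×1069 + 6700×689 + 4700×921 + 1700×615 + 7450×839 + 11800×1018 + 1500×270 + 9450×850 + 6550×632 + 9700×324
  = 59313400
Sum of weights = 7575
Weighted mean = 59313400 / 7575 = 7830.1518
Difference (unweighted minus weighted) = -980.15182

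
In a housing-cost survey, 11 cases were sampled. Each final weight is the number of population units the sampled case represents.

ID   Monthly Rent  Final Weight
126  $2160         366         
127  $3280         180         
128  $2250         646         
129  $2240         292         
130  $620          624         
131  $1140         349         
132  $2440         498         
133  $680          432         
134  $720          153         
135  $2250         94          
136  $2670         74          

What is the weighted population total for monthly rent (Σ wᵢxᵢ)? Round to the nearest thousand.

6301000

Weighted total = 2160×366 + 3280×180 + 2250×646 + 2240×292 + 620×624 + 1140×349 + 2440×498 + 680×432 + 720×153 + 2250×94 + 2670×74
  = 790560 + 590400 + 1453500 + 654080 + 386880 + 397860 + 1215120 + 293760 + 110160 + 211500 + 197580 = 6301400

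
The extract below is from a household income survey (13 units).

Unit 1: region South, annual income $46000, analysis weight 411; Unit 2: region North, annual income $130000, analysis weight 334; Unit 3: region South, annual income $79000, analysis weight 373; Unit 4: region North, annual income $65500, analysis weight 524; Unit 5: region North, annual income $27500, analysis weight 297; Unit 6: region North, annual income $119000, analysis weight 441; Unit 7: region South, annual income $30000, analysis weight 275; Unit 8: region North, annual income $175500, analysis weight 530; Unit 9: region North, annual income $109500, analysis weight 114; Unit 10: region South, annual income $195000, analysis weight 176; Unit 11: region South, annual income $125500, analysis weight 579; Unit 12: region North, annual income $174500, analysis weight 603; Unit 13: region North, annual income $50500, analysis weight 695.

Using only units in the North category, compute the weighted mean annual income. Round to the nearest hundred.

North rows: 2, 4, 5, 6, 8, 9, 12, 13
Weighted sum = 384207500
Sum of weights = 334 + 524 + 297 + 441 + 530 + 114 + 603 + 695 = 3538
Weighted mean = 384207500 / 3538 = 108594.54

108600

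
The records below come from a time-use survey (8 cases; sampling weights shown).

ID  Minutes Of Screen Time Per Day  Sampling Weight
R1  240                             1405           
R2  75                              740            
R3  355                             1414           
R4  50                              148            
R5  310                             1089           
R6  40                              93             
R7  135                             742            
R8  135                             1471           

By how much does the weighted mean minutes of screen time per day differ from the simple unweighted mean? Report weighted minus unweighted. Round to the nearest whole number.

Unweighted sum = 1340
Unweighted mean = 1340 / 8 = 167.5
Weighted sum = 240×1405 + 75×740 + 355×1414 + 50×148 + 310×1089 + 40×93 + 135×742 + 135×1471
  = 337200 + 55500 + 501970 + 7400 + 337590 + 3720 + 100170 + 198585 = 1542135
Sum of weights = 1405 + 740 + 1414 + 148 + 1089 + 93 + 742 + 1471 = 7102
Weighted mean = 1542135 / 7102 = 217.14095
Difference (weighted minus unweighted) = 49.640946

50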